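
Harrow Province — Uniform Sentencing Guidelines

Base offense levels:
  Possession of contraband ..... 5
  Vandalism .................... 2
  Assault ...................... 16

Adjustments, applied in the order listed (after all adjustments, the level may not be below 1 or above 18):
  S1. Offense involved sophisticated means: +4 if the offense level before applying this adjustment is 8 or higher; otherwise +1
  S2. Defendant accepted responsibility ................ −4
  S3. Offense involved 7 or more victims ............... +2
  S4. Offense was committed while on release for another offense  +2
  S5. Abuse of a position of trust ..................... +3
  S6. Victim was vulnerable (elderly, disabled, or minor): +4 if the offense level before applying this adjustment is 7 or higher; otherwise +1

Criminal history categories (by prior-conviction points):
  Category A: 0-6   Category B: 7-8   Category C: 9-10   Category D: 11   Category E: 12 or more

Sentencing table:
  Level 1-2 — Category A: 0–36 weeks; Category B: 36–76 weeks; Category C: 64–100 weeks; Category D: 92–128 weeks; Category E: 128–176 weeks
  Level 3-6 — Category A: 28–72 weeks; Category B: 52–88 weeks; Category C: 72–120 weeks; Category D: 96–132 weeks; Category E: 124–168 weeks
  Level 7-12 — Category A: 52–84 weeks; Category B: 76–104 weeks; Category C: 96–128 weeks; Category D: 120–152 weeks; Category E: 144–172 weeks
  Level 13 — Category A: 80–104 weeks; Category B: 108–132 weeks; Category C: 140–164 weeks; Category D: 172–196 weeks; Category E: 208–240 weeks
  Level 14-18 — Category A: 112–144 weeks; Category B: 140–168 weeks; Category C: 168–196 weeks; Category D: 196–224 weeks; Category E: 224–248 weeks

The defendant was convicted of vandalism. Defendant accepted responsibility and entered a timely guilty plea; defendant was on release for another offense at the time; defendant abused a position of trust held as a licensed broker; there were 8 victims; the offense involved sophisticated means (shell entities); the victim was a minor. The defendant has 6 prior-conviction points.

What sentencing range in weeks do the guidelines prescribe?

52-84 weeks

Base offense level for vandalism: 2.
S1 applies (level before this adjustment is 2 < 8, so +1): 2 + 1 = 3.
S2 applies: 3 − 4 = -1.
S3 applies: -1 + 2 = 1.
S4 applies: 1 + 2 = 3.
S5 applies: 3 + 3 = 6.
S6 applies (level before this adjustment is 6 < 7, so +1): 6 + 1 = 7.
Final offense level: 7.
Criminal history: 6 prior points → Category A (0-6).
Level 7 falls in the 7-12 band.
Grid: Level 7-12 × Category A = 52-84 weeks.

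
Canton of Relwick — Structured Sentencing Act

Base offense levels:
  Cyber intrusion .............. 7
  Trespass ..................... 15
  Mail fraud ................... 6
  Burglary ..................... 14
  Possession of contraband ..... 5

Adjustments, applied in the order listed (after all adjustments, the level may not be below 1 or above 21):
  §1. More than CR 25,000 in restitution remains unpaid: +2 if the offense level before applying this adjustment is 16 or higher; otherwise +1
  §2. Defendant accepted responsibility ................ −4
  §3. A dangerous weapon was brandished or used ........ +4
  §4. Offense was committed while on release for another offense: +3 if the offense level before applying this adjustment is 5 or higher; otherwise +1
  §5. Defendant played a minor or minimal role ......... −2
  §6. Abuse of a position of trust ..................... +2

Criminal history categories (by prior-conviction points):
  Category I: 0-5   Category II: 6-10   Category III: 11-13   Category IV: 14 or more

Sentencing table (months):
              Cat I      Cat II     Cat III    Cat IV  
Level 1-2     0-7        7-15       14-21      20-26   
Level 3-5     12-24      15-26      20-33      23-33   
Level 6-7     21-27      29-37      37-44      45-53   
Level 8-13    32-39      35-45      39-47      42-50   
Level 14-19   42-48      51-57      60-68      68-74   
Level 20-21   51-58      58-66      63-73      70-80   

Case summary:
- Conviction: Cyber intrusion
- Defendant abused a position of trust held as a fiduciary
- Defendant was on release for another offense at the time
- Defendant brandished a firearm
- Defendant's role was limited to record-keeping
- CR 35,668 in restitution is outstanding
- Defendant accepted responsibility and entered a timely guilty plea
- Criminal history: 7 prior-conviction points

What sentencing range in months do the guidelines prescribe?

35-45 months

Base offense level for cyber intrusion: 7.
§1 applies (level before this adjustment is 7 < 16, so +1): 7 + 1 = 8.
§2 applies: 8 − 4 = 4.
§3 applies: 4 + 4 = 8.
§4 applies (level before this adjustment is 8 ≥ 5, so +3): 8 + 3 = 11.
§5 applies: 11 − 2 = 9.
§6 applies: 9 + 2 = 11.
Final offense level: 11.
Criminal history: 7 prior points → Category II (6-10).
Level 11 falls in the 8-13 band.
Grid: Level 8-13 × Category II = 35-45 months.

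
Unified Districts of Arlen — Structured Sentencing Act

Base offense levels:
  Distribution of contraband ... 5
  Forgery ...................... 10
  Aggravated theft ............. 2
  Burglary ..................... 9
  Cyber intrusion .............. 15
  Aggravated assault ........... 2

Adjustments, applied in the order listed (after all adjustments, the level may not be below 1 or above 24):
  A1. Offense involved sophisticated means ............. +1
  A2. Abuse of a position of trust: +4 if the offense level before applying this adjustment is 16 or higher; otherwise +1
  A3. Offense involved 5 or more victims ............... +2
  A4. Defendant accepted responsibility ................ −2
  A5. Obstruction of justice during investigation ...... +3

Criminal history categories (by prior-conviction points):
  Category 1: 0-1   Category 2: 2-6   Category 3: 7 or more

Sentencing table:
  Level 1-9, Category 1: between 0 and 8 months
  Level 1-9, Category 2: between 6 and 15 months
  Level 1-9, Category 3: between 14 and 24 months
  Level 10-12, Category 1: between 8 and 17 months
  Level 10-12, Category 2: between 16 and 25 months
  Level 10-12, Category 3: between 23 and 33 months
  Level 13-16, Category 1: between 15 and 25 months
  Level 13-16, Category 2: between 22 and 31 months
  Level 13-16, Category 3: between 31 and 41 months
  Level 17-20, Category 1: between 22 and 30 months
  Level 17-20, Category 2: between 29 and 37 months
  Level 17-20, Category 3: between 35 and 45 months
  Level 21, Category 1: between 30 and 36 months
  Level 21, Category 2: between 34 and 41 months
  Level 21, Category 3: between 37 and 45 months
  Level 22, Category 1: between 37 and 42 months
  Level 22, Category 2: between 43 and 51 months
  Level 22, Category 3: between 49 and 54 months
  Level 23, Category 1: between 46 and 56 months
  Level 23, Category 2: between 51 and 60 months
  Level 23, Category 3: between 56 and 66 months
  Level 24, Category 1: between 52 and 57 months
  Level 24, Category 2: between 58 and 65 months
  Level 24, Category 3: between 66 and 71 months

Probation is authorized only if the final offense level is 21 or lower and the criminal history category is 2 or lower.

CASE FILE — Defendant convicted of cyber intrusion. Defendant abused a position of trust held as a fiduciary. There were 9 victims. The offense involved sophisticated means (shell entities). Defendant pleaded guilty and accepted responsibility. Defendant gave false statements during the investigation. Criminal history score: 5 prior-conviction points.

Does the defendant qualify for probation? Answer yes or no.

No

Base offense level for cyber intrusion: 15.
A1 applies: 15 + 1 = 16.
A2 applies (level before this adjustment is 16 ≥ 16, so +4): 16 + 4 = 20.
A3 applies: 20 + 2 = 22.
A4 applies: 22 − 2 = 20.
A5 applies: 20 + 3 = 23.
Final offense level: 23.
Criminal history: 5 prior points → Category 2 (2-6).
Level 23 falls in the 23 band.
Grid: Level 23 × Category 2 = 51-60 months.
Probation check: level 23 > 21 and category 2 ≤ 2 → not eligible.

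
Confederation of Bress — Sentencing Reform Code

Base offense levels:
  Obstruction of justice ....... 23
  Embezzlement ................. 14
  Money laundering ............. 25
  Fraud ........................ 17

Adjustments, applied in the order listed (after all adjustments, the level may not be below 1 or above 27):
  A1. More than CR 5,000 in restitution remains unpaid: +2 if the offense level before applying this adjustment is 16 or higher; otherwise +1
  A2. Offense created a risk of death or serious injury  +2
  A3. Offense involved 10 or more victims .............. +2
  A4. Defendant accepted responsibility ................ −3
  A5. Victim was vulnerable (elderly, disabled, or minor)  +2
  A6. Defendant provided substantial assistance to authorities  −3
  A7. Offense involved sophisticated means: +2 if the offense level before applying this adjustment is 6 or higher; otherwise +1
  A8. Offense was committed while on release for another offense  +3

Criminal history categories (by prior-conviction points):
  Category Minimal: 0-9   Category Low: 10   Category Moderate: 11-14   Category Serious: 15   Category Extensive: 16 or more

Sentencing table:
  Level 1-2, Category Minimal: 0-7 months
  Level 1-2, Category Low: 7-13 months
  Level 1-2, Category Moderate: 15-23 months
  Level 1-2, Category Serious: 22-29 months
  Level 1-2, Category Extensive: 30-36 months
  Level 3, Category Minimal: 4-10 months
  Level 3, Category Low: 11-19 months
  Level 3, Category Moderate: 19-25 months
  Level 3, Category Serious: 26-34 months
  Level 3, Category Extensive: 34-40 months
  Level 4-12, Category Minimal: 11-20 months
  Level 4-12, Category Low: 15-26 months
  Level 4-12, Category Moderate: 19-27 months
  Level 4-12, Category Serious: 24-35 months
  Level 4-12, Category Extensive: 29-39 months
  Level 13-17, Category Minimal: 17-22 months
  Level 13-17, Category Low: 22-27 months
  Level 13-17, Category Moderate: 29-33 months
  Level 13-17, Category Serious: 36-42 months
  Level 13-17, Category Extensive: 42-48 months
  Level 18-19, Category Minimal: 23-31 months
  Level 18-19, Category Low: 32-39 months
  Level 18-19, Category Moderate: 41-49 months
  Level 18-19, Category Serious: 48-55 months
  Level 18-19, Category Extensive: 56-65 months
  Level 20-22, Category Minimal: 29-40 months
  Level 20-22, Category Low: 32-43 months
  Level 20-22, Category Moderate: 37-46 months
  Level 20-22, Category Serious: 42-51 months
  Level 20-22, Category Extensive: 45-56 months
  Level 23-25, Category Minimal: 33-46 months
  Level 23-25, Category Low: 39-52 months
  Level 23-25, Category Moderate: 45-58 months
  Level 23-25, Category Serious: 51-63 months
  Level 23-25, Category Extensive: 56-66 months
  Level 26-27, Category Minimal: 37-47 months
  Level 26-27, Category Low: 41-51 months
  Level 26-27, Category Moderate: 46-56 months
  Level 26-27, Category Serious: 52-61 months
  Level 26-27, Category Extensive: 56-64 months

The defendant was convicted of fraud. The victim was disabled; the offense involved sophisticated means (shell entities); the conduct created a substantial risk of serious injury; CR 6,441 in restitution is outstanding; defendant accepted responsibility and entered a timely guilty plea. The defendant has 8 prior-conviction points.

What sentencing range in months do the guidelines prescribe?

Base offense level for fraud: 17.
A1 applies (level before this adjustment is 17 ≥ 16, so +2): 17 + 2 = 19.
A2 applies: 19 + 2 = 21.
A3 does not apply.
A4 applies: 21 − 3 = 18.
A5 applies: 18 + 2 = 20.
A7 applies (level before this adjustment is 20 ≥ 6, so +2): 20 + 2 = 22.
A8 does not apply.
Final offense level: 22.
Criminal history: 8 prior points → Category Minimal (0-9).
Level 22 falls in the 20-22 band.
Grid: Level 20-22 × Category Minimal = 29-40 months.

29-40 months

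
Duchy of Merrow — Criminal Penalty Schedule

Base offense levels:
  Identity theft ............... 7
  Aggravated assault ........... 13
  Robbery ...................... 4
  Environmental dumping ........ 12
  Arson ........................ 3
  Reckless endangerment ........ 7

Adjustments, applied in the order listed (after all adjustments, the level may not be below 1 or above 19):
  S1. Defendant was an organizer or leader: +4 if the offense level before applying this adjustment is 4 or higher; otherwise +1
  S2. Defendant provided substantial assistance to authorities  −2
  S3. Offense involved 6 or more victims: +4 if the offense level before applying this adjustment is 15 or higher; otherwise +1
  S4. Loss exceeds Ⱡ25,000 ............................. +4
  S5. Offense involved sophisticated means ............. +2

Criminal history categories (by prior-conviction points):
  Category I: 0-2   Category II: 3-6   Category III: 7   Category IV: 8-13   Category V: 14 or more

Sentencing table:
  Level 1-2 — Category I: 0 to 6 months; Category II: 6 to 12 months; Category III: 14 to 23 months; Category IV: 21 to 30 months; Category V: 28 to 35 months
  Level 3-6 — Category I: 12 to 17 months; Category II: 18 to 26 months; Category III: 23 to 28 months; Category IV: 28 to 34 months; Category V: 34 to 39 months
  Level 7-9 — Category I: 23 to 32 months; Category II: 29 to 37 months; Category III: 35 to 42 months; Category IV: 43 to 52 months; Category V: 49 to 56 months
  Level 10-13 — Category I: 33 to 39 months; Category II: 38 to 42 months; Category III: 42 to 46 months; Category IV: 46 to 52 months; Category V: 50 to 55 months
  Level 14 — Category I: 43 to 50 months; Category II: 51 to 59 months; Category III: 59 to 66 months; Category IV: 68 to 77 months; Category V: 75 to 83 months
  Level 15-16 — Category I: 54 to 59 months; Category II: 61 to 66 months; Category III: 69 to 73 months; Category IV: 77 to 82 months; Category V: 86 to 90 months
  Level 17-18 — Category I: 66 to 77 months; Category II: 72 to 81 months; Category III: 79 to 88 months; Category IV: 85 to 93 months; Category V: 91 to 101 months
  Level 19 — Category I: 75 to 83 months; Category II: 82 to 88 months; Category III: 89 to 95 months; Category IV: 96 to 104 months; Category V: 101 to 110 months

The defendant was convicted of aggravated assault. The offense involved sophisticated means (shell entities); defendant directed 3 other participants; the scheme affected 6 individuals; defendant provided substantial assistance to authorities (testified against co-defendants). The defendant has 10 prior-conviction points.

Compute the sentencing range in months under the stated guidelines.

96-104 months

Base offense level for aggravated assault: 13.
S1 applies (level before this adjustment is 13 ≥ 4, so +4): 13 + 4 = 17.
S2 applies: 17 − 2 = 15.
S3 applies (level before this adjustment is 15 ≥ 15, so +4): 15 + 4 = 19.
S5 applies: 19 + 2 = 21.
Level 21 exceeds the maximum of 19; capped at 19.
Final offense level: 19.
Criminal history: 10 prior points → Category IV (8-13).
Level 19 falls in the 19 band.
Grid: Level 19 × Category IV = 96-104 months.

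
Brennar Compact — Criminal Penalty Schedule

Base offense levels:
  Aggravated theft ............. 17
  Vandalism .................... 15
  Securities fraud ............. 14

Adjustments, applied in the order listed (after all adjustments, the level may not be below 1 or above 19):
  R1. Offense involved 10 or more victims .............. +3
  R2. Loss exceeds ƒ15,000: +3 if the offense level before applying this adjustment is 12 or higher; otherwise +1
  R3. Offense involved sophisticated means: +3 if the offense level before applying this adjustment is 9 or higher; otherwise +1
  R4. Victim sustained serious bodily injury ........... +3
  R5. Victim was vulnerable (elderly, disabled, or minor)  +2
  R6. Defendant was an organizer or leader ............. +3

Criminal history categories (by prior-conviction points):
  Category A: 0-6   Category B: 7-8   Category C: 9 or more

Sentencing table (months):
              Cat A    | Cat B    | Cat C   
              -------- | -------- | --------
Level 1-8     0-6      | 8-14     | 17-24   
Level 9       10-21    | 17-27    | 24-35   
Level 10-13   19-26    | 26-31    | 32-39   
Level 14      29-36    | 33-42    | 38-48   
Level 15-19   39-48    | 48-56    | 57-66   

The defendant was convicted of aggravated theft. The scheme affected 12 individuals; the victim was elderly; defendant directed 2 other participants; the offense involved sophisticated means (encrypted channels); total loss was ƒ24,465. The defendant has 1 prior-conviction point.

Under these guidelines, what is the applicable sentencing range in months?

39-48 months

Base offense level for aggravated theft: 17.
R1 applies: 17 + 3 = 20.
R2 applies (level before this adjustment is 20 ≥ 12, so +3): 20 + 3 = 23.
R3 applies (level before this adjustment is 23 ≥ 9, so +3): 23 + 3 = 26.
R4 does not apply.
R5 applies: 26 + 2 = 28.
R6 applies: 28 + 3 = 31.
Level 31 exceeds the maximum of 19; capped at 19.
Final offense level: 19.
Criminal history: 1 prior point → Category A (0-6).
Level 19 falls in the 15-19 band.
Grid: Level 15-19 × Category A = 39-48 months.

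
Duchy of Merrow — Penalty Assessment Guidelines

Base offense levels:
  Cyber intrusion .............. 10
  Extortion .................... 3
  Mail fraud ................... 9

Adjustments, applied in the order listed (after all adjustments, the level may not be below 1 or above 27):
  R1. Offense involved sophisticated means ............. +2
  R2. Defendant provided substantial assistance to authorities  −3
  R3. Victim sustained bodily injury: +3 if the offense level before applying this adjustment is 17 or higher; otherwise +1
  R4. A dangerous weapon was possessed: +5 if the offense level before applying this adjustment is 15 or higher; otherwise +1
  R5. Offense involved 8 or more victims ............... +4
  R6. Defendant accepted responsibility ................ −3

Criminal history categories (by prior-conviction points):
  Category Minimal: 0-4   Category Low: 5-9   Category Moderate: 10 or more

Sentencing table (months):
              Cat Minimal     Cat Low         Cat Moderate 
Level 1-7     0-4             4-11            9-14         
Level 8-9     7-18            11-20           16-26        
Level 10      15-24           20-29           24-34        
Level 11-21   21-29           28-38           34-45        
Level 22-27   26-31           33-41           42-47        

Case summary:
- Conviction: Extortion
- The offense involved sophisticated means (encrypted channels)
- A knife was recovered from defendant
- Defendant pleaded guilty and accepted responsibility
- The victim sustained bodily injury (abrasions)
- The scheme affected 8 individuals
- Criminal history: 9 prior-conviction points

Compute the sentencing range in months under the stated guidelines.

11-20 months

Base offense level for extortion: 3.
R1 applies: 3 + 2 = 5.
R3 applies (level before this adjustment is 5 < 17, so +1): 5 + 1 = 6.
R4 applies (level before this adjustment is 6 < 15, so +1): 6 + 1 = 7.
R5 applies: 7 + 4 = 11.
R6 applies: 11 − 3 = 8.
Final offense level: 8.
Criminal history: 9 prior points → Category Low (5-9).
Level 8 falls in the 8-9 band.
Grid: Level 8-9 × Category Low = 11-20 months.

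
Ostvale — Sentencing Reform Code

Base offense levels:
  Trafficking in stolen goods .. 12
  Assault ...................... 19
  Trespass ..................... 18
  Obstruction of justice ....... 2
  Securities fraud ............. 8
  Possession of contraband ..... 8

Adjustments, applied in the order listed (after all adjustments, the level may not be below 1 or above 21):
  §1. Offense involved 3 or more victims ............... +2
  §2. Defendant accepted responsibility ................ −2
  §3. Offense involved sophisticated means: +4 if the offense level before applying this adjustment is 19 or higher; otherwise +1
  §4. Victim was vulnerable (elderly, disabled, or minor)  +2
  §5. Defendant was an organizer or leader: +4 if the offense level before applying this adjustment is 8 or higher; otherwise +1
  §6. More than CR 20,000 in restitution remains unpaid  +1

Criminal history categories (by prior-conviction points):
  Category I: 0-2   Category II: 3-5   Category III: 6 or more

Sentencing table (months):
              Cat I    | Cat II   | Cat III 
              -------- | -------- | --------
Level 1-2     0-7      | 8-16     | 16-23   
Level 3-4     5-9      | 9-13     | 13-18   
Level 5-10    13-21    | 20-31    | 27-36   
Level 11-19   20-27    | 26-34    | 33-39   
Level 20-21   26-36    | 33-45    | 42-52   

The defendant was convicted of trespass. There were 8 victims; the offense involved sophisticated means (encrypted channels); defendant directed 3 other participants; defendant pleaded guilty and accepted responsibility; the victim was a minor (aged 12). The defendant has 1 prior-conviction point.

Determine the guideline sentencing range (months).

Base offense level for trespass: 18.
§1 applies: 18 + 2 = 20.
§2 applies: 20 − 2 = 18.
§3 applies (level before this adjustment is 18 < 19, so +1): 18 + 1 = 19.
§4 applies: 19 + 2 = 21.
§5 applies (level before this adjustment is 21 ≥ 8, so +4): 21 + 4 = 25.
§6 does not apply.
Level 25 exceeds the maximum of 21; capped at 21.
Final offense level: 21.
Criminal history: 1 prior point → Category I (0-2).
Level 21 falls in the 20-21 band.
Grid: Level 20-21 × Category I = 26-36 months.

26-36 months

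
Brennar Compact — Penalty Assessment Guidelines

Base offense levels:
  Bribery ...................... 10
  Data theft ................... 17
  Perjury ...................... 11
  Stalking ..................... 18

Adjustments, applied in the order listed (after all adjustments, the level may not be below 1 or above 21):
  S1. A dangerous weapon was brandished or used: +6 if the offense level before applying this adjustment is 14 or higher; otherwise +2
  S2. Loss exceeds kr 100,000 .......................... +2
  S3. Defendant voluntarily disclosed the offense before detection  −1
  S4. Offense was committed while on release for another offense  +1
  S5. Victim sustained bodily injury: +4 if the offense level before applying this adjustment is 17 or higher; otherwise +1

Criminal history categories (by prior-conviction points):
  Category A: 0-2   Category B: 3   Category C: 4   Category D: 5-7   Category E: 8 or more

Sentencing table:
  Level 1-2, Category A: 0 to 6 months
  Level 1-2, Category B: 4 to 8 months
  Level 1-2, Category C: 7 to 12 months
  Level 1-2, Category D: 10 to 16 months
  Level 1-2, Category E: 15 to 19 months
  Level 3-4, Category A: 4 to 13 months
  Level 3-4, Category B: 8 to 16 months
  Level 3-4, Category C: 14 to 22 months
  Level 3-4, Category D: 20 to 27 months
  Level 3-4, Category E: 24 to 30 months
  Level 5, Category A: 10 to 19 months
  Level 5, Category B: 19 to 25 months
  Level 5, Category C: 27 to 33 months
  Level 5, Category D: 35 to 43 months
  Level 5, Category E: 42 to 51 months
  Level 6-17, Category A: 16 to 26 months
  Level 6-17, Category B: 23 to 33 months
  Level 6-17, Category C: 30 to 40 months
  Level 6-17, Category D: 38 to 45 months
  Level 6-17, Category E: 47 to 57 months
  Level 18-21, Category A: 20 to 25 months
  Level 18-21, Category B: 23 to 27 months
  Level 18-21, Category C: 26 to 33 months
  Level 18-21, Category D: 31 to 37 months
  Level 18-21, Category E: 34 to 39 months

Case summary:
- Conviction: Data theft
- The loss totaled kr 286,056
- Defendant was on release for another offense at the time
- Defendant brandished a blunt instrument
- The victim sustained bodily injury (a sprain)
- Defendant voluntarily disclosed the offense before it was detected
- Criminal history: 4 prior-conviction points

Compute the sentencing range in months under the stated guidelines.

26-33 months

Base offense level for data theft: 17.
S1 applies (level before this adjustment is 17 ≥ 14, so +6): 17 + 6 = 23.
S2 applies: 23 + 2 = 25.
S3 applies: 25 − 1 = 24.
S4 applies: 24 + 1 = 25.
S5 applies (level before this adjustment is 25 ≥ 17, so +4): 25 + 4 = 29.
Level 29 exceeds the maximum of 21; capped at 21.
Final offense level: 21.
Criminal history: 4 prior points → Category C (4).
Level 21 falls in the 18-21 band.
Grid: Level 18-21 × Category C = 26-33 months.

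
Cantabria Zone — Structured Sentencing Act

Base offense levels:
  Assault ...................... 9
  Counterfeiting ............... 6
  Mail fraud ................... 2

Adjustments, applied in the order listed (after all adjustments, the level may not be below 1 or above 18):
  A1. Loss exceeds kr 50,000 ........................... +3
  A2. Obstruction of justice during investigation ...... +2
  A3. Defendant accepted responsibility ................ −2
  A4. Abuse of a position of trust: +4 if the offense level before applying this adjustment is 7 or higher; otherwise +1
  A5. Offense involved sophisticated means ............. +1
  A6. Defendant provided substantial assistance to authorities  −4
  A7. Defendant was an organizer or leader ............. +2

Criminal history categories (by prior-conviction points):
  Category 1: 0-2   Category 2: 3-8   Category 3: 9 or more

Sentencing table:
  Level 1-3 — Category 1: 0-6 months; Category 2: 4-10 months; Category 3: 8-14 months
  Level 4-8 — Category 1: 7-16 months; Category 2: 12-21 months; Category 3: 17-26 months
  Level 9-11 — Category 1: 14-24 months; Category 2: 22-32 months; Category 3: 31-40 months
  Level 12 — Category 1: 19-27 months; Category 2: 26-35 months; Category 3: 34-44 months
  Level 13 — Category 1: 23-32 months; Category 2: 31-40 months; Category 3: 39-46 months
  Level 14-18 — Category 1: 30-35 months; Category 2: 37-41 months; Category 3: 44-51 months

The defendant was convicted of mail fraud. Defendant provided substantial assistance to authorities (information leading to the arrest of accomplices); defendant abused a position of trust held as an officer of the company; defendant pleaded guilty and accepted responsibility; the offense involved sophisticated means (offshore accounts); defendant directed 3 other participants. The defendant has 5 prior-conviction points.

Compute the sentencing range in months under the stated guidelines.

4-10 months

Base offense level for mail fraud: 2.
A1 does not apply.
A2 does not apply.
A3 applies: 2 − 2 = 0.
A4 applies (level before this adjustment is 0 < 7, so +1): 0 + 1 = 1.
A5 applies: 1 + 1 = 2.
A6 applies: 2 − 4 = -2.
A7 applies: -2 + 2 = 0.
Level 0 is below the minimum of 1; floored at 1.
Final offense level: 1.
Criminal history: 5 prior points → Category 2 (3-8).
Level 1 falls in the 1-3 band.
Grid: Level 1-3 × Category 2 = 4-10 months.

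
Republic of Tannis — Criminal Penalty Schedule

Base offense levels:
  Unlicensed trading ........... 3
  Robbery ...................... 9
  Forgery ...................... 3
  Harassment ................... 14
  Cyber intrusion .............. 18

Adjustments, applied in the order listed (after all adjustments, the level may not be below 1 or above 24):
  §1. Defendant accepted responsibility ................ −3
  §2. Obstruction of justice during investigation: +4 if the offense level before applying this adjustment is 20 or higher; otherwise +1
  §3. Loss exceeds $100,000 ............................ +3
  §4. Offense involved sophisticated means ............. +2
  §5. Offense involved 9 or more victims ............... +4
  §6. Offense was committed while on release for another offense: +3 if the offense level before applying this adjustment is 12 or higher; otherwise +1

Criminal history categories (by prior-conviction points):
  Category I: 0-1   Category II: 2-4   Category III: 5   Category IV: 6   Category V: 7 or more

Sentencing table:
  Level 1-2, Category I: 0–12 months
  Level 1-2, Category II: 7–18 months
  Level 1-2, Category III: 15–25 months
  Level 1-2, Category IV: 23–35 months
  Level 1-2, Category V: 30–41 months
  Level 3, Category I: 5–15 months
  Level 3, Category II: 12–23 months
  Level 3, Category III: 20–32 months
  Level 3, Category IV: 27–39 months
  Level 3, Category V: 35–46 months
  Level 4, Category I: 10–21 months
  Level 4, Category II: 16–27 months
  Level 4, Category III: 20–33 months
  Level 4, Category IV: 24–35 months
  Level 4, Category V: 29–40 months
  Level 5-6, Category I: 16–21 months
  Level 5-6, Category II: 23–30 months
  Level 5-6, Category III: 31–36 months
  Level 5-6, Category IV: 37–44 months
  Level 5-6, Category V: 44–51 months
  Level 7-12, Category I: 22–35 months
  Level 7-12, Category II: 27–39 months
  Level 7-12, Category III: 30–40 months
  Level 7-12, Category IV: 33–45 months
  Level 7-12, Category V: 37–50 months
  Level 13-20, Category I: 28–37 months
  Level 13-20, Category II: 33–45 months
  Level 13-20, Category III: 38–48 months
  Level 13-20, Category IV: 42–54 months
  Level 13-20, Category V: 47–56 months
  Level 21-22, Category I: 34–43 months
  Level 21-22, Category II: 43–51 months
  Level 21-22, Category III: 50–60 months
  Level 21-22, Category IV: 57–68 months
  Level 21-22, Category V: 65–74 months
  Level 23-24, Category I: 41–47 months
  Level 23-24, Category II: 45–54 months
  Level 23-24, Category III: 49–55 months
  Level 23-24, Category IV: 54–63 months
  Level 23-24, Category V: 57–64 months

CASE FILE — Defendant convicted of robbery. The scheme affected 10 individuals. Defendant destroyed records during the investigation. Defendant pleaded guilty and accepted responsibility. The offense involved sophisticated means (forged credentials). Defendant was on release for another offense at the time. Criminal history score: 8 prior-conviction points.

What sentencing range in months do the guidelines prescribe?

47-56 months

Base offense level for robbery: 9.
§1 applies: 9 − 3 = 6.
§2 applies (level before this adjustment is 6 < 20, so +1): 6 + 1 = 7.
§4 applies: 7 + 2 = 9.
§5 applies: 9 + 4 = 13.
§6 applies (level before this adjustment is 13 ≥ 12, so +3): 13 + 3 = 16.
Final offense level: 16.
Criminal history: 8 prior points → Category V (7+).
Level 16 falls in the 13-20 band.
Grid: Level 13-20 × Category V = 47-56 months.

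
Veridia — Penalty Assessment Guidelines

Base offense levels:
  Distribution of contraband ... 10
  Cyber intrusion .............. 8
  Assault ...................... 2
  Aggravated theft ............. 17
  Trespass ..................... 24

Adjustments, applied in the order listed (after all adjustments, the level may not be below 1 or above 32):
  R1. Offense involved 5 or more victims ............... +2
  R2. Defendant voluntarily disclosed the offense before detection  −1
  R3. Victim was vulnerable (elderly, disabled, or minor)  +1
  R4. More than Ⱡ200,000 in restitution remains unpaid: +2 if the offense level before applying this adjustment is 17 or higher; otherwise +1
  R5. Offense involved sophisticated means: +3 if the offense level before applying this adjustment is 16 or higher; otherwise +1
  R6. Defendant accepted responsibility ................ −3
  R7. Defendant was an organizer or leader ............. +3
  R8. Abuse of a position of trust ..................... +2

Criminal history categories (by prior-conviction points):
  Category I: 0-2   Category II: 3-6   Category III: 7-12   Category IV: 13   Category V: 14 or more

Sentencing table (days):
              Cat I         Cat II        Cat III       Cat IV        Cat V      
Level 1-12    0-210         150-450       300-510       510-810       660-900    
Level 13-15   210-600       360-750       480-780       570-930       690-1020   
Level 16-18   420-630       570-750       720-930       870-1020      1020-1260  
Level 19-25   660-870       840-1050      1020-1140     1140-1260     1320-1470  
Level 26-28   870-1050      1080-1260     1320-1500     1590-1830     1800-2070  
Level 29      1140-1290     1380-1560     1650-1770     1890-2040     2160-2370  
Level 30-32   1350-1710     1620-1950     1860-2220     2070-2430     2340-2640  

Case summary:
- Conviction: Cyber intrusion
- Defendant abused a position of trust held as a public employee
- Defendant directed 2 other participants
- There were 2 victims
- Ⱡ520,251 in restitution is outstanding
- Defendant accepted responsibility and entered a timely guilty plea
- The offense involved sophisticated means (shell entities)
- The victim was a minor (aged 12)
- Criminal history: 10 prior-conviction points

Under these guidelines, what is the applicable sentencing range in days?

480-780 days

Base offense level for cyber intrusion: 8.
R2 does not apply.
R3 applies: 8 + 1 = 9.
R4 applies (level before this adjustment is 9 < 17, so +1): 9 + 1 = 10.
R5 applies (level before this adjustment is 10 < 16, so +1): 10 + 1 = 11.
R6 applies: 11 − 3 = 8.
R7 applies: 8 + 3 = 11.
R8 applies: 11 + 2 = 13.
Final offense level: 13.
Criminal history: 10 prior points → Category III (7-12).
Level 13 falls in the 13-15 band.
Grid: Level 13-15 × Category III = 480-780 days.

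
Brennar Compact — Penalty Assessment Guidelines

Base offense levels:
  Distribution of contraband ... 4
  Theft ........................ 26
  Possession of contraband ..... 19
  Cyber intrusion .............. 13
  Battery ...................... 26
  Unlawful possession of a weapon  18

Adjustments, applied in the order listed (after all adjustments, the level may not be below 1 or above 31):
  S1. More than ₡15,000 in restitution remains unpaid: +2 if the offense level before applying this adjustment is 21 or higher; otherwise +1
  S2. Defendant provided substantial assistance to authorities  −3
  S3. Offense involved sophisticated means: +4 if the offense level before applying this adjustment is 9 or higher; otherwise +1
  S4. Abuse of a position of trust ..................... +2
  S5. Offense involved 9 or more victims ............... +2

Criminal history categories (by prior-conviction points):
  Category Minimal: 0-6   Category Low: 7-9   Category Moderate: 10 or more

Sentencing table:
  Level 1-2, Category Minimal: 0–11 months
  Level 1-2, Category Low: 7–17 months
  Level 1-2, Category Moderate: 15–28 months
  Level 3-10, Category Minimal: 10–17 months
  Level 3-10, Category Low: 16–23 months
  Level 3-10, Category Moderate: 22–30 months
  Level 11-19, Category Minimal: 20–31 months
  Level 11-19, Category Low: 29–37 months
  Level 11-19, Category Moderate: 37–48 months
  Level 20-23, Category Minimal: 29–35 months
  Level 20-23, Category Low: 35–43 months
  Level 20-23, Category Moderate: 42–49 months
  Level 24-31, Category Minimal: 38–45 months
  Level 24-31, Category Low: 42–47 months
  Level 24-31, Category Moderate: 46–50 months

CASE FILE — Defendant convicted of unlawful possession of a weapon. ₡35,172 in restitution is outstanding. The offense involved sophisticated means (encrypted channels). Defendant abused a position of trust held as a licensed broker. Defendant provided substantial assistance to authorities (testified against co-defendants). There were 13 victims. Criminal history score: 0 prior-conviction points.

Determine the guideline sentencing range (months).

38-45 months

Base offense level for unlawful possession of a weapon: 18.
S1 applies (level before this adjustment is 18 < 21, so +1): 18 + 1 = 19.
S2 applies: 19 − 3 = 16.
S3 applies (level before this adjustment is 16 ≥ 9, so +4): 16 + 4 = 20.
S4 applies: 20 + 2 = 22.
S5 applies: 22 + 2 = 24.
Final offense level: 24.
Criminal history: 0 prior points → Category Minimal (0-6).
Level 24 falls in the 24-31 band.
Grid: Level 24-31 × Category Minimal = 38-45 months.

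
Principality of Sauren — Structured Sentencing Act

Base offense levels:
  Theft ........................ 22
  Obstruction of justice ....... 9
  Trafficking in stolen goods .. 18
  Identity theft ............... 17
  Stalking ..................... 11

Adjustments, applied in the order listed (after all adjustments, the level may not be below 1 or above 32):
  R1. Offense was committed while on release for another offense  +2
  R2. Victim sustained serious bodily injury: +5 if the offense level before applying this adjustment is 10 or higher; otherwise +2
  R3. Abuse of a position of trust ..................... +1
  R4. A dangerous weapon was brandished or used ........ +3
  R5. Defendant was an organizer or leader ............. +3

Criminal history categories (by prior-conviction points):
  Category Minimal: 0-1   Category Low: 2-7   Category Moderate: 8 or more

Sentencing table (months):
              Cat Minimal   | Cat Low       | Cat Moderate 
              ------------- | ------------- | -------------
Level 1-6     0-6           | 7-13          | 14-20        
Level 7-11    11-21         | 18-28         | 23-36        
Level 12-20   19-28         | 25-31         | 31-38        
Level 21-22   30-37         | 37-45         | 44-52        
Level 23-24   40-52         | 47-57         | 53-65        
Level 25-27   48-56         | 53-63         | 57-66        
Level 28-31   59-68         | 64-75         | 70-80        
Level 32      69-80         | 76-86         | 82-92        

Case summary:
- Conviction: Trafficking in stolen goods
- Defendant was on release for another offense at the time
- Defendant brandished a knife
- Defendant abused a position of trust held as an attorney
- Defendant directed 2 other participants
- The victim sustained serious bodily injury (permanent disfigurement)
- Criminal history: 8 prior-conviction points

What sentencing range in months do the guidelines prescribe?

82-92 months

Base offense level for trafficking in stolen goods: 18.
R1 applies: 18 + 2 = 20.
R2 applies (level before this adjustment is 20 ≥ 10, so +5): 20 + 5 = 25.
R3 applies: 25 + 1 = 26.
R4 applies: 26 + 3 = 29.
R5 applies: 29 + 3 = 32.
Final offense level: 32.
Criminal history: 8 prior points → Category Moderate (8+).
Level 32 falls in the 32 band.
Grid: Level 32 × Category Moderate = 82-92 months.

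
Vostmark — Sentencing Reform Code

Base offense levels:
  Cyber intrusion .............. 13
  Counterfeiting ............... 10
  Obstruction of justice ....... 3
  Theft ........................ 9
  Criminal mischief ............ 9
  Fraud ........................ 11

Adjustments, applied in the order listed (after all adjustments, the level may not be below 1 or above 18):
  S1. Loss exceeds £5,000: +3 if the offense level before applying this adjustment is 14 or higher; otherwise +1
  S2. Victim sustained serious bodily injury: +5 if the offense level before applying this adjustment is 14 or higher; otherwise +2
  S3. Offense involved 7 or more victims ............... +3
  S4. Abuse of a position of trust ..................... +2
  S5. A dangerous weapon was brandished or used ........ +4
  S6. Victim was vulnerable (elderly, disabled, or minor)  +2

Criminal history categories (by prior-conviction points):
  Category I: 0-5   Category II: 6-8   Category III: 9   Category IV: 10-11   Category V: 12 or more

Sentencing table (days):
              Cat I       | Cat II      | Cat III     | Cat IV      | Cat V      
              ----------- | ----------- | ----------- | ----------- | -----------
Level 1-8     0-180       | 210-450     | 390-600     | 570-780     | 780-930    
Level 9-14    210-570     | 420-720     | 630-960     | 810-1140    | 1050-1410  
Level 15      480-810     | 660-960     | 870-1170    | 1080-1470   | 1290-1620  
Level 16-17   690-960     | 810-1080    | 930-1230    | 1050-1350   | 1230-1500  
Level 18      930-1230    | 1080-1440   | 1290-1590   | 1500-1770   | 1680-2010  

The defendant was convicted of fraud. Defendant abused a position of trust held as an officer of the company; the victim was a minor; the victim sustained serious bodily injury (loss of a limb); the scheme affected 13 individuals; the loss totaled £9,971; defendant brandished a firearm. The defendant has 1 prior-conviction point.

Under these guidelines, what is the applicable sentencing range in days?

Base offense level for fraud: 11.
S1 applies (level before this adjustment is 11 < 14, so +1): 11 + 1 = 12.
S2 applies (level before this adjustment is 12 < 14, so +2): 12 + 2 = 14.
S3 applies: 14 + 3 = 17.
S4 applies: 17 + 2 = 19.
S5 applies: 19 + 4 = 23.
S6 applies: 23 + 2 = 25.
Level 25 exceeds the maximum of 18; capped at 18.
Final offense level: 18.
Criminal history: 1 prior point → Category I (0-5).
Level 18 falls in the 18 band.
Grid: Level 18 × Category I = 930-1230 days.

930-1230 days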